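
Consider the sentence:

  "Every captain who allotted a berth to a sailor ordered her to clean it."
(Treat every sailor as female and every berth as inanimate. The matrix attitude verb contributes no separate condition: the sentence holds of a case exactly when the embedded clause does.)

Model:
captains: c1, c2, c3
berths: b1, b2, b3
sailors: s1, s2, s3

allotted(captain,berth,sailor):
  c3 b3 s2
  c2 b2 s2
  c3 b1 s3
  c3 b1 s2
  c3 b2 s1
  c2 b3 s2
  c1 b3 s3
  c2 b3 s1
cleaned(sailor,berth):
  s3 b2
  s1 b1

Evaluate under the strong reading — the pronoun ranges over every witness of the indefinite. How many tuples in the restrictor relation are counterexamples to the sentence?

8

"her" takes "a sailor" as antecedent and "it" takes "a berth"; both are donkey pronouns co-varying with the restrictor.
Strong reading: for every (c,b,s) with allotted(c,b,s), cleaned(s,b).
Restrictor triples: (c1,b3,s3)→cleaned(s3,b3) ✗  (c2,b2,s2)→cleaned(s2,b2) ✗  (c2,b3,s1)→cleaned(s1,b3) ✗  (c2,b3,s2)→cleaned(s2,b3) ✗  (c3,b1,s2)→cleaned(s2,b1) ✗  (c3,b1,s3)→cleaned(s3,b1) ✗  (c3,b2,s1)→cleaned(s1,b2) ✗  (c3,b3,s2)→cleaned(s2,b3) ✗
Counterexamples (restrictor triples failing the scope): 8.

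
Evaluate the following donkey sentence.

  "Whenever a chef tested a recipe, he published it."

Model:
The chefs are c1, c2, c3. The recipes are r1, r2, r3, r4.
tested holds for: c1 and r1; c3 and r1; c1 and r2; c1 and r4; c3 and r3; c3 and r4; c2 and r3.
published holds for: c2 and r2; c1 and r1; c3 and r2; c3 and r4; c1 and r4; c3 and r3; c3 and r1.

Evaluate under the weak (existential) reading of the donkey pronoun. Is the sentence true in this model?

False

"it" takes "a recipe" as antecedent — a donkey pronoun bound across the clause boundary.
Weak reading: every chef c with some tested-recipe has at least one tested-recipe r such that published(c,r).
Per chef: c1:✓  c2:✗  c3:✓
c2 has no witness among its tested-recipes.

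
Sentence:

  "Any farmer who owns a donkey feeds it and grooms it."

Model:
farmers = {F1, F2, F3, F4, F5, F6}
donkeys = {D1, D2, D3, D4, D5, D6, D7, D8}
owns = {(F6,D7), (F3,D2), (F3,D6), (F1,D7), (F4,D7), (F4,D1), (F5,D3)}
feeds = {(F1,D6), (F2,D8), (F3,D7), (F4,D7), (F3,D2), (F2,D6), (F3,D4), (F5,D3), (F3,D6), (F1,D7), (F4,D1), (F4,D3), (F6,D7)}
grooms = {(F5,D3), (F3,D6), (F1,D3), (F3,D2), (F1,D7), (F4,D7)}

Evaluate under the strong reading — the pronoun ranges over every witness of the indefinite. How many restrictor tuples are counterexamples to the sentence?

2

"it" takes "a donkey" as antecedent — a donkey pronoun bound across the clause boundary.
Strong reading: for every (f,d) with owns(f,d), feeds(f,d) ∧ grooms(f,d).
Restrictor pairs: (F1,D7) ✓  (F3,D2) ✓  (F3,D6) ✓  (F4,D1) ✗  (F4,D7) ✓  (F5,D3) ✓  (F6,D7) ✗
Counterexamples (restrictor pairs failing the scope): 2.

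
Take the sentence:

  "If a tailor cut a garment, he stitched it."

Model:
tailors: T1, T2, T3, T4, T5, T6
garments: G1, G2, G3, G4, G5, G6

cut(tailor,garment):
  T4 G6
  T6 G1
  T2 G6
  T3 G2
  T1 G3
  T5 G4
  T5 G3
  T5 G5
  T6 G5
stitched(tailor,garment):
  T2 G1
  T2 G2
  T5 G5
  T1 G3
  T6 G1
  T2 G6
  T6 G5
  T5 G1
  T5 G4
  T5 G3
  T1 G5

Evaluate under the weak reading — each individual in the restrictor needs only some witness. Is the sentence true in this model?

"it" takes "a garment" as antecedent — a donkey pronoun bound across the clause boundary.
Weak reading: every tailor t with some cut-garment has at least one cut-garment g such that stitched(t,g).
Per tailor: T1:✓  T2:✓  T3:✗  T4:✗  T5:✓  T6:✓
T3 has no witness among its cut-garments.

False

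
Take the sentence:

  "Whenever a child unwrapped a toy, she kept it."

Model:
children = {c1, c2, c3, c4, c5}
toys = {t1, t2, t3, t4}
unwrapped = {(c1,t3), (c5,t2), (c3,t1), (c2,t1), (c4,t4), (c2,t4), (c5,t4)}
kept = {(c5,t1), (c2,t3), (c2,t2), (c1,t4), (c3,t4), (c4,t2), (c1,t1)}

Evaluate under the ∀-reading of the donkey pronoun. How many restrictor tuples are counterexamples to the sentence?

"it" takes "a toy" as antecedent — a donkey pronoun bound across the clause boundary.
Strong reading: for every (c,t) with unwrapped(c,t), kept(c,t).
Restrictor pairs: (c1,t3) ✗  (c2,t1) ✗  (c2,t4) ✗  (c3,t1) ✗  (c4,t4) ✗  (c5,t2) ✗  (c5,t4) ✗
Counterexamples (restrictor pairs failing the scope): 7.

7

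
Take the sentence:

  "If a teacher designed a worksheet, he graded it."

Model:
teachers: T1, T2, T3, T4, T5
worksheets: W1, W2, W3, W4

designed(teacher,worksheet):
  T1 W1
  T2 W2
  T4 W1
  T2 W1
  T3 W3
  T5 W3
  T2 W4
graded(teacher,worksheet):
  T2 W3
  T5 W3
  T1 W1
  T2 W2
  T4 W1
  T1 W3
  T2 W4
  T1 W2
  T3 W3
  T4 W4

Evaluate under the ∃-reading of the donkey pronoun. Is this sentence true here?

True

"it" takes "a worksheet" as antecedent — a donkey pronoun bound across the clause boundary.
Weak reading: every teacher t with some designed-worksheet has at least one designed-worksheet w such that graded(t,w).
Per teacher: T1:✓  T2:✓  T3:✓  T4:✓  T5:✓
Every teacher in the restrictor has a witness.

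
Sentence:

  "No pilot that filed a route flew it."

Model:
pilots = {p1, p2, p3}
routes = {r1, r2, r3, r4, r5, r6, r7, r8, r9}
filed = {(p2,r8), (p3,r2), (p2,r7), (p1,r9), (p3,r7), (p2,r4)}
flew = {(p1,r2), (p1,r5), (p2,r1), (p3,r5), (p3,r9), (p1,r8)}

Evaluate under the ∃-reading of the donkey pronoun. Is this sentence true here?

"it" takes "a route" as antecedent — a donkey pronoun bound across the clause boundary.
Truth condition: for no (p,r) with filed(p,r) does flew(p,r) hold.
Restrictor pairs — does the scope hold? (p1,r9):fails  (p2,r4):fails  (p2,r7):fails  (p2,r8):fails  (p3,r2):fails  (p3,r7):fails
Scope holds for no restrictor pair, so the sentence is true.

True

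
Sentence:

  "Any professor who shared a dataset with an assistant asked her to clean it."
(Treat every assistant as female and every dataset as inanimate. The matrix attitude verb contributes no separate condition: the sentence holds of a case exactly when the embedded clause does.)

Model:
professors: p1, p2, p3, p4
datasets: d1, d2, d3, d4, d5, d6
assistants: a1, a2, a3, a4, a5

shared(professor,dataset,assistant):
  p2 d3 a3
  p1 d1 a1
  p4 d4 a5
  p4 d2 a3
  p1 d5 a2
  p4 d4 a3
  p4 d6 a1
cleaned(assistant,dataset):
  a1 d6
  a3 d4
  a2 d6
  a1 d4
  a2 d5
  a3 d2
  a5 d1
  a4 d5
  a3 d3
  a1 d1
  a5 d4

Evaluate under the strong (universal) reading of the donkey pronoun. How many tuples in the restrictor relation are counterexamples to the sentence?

"her" takes "an assistant" as antecedent and "it" takes "a dataset"; both are donkey pronouns co-varying with the restrictor.
Strong reading: for every (p,d,a) with shared(p,d,a), cleaned(a,d).
Restrictor triples: (p1,d1,a1)→cleaned(a1,d1) ✓  (p1,d5,a2)→cleaned(a2,d5) ✓  (p2,d3,a3)→cleaned(a3,d3) ✓  (p4,d2,a3)→cleaned(a3,d2) ✓  (p4,d4,a3)→cleaned(a3,d4) ✓  (p4,d4,a5)→cleaned(a5,d4) ✓  (p4,d6,a1)→cleaned(a1,d6) ✓
Counterexamples (restrictor triples failing the scope): 0.

0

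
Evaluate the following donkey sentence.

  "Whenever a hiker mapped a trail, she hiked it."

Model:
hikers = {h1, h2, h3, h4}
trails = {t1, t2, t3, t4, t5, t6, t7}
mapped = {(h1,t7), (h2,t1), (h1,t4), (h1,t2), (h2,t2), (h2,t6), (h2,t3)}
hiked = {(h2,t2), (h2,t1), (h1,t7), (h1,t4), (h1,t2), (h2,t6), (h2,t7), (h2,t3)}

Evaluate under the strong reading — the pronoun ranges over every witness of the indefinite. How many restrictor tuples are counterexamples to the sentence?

"it" takes "a trail" as antecedent — a donkey pronoun bound across the clause boundary.
Strong reading: for every (h,t) with mapped(h,t), hiked(h,t).
Restrictor pairs: (h1,t2) ✓  (h1,t4) ✓  (h1,t7) ✓  (h2,t1) ✓  (h2,t2) ✓  (h2,t3) ✓  (h2,t6) ✓
Counterexamples (restrictor pairs failing the scope): 0.

0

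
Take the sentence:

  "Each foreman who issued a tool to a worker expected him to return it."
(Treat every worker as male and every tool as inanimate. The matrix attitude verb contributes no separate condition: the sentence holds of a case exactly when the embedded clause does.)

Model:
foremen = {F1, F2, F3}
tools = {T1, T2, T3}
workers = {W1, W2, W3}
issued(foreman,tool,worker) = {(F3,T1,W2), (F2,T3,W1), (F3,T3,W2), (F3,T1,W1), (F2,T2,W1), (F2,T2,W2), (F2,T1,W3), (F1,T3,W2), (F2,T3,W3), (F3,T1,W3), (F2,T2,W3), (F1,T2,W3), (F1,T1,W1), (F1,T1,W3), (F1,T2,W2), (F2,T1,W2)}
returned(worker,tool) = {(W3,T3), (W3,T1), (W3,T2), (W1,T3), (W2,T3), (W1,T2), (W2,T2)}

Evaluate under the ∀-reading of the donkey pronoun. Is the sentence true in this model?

False

"him" takes "a worker" as antecedent and "it" takes "a tool"; both are donkey pronouns co-varying with the restrictor.
Strong reading: for every (f,t,w) with issued(f,t,w), returned(w,t).
Restrictor triples: (F1,T1,W1)→returned(W1,T1) ✗  (F1,T1,W3)→returned(W3,T1) ✓  (F1,T2,W2)→returned(W2,T2) ✓  (F1,T2,W3)→returned(W3,T2) ✓  (F1,T3,W2)→returned(W2,T3) ✓  (F2,T1,W2)→returned(W2,T1) ✗  (F2,T1,W3)→returned(W3,T1) ✓  (F2,T2,W1)→returned(W1,T2) ✓  (F2,T2,W2)→returned(W2,T2) ✓  (F2,T2,W3)→returned(W3,T2) ✓  (F2,T3,W1)→returned(W1,T3) ✓  (F2,T3,W3)→returned(W3,T3) ✓  (F3,T1,W1)→returned(W1,T1) ✗  (F3,T1,W2)→returned(W2,T1) ✗  (F3,T1,W3)→returned(W3,T1) ✓  (F3,T3,W2)→returned(W2,T3) ✓
Counterexample: (F1,T1,W1) — returned(W1,T1) does not hold.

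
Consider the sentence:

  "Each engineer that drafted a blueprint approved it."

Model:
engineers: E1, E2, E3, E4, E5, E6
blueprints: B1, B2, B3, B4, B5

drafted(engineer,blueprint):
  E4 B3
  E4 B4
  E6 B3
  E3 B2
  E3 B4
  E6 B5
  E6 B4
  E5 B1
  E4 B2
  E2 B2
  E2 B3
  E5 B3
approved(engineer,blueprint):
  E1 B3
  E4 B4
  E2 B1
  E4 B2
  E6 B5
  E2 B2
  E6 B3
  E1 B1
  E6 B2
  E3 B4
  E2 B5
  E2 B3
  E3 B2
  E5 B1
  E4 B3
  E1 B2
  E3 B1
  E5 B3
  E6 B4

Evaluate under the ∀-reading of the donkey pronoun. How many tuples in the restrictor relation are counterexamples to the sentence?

0

"it" takes "a blueprint" as antecedent — a donkey pronoun bound across the clause boundary.
Strong reading: for every (e,b) with drafted(e,b), approved(e,b).
Restrictor pairs: (E2,B2) ✓  (E2,B3) ✓  (E3,B2) ✓  (E3,B4) ✓  (E4,B2) ✓  (E4,B3) ✓  (E4,B4) ✓  (E5,B1) ✓  (E5,B3) ✓  (E6,B3) ✓  (E6,B4) ✓  (E6,B5) ✓
Counterexamples (restrictor pairs failing the scope): 0.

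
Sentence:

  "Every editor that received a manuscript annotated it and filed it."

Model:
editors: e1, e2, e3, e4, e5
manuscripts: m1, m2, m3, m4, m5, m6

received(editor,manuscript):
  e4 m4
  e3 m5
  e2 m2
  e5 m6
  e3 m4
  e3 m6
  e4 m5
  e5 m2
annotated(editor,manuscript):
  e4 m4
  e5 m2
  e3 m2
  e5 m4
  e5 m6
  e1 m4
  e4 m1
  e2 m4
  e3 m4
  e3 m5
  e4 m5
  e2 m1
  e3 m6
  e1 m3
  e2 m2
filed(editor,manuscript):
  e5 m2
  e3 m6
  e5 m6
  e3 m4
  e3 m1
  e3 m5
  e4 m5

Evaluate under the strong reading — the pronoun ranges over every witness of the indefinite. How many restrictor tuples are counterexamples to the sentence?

"it" takes "a manuscript" as antecedent — a donkey pronoun bound across the clause boundary.
Strong reading: for every (e,m) with received(e,m), annotated(e,m) ∧ filed(e,m).
Restrictor pairs: (e2,m2) ✗  (e3,m4) ✓  (e3,m5) ✓  (e3,m6) ✓  (e4,m4) ✗  (e4,m5) ✓  (e5,m2) ✓  (e5,m6) ✓
Counterexamples (restrictor pairs failing the scope): 2.

2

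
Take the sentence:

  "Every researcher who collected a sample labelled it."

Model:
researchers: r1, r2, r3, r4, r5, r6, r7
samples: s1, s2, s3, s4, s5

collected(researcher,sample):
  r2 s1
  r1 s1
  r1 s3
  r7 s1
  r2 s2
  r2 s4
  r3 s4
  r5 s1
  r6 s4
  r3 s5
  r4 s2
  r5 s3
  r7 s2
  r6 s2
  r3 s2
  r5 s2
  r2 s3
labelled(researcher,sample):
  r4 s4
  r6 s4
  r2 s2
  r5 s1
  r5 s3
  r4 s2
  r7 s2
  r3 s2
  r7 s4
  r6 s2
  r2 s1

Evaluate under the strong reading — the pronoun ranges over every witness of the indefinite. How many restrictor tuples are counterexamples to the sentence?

"it" takes "a sample" as antecedent — a donkey pronoun bound across the clause boundary.
Strong reading: for every (r,s) with collected(r,s), labelled(r,s).
Restrictor pairs: (r1,s1) ✗  (r1,s3) ✗  (r2,s1) ✓  (r2,s2) ✓  (r2,s3) ✗  (r2,s4) ✗  (r3,s2) ✓  (r3,s4) ✗  (r3,s5) ✗  (r4,s2) ✓  (r5,s1) ✓  (r5,s2) ✗  (r5,s3) ✓  (r6,s2) ✓  (r6,s4) ✓  (r7,s1) ✗  (r7,s2) ✓
Counterexamples (restrictor pairs failing the scope): 8.

8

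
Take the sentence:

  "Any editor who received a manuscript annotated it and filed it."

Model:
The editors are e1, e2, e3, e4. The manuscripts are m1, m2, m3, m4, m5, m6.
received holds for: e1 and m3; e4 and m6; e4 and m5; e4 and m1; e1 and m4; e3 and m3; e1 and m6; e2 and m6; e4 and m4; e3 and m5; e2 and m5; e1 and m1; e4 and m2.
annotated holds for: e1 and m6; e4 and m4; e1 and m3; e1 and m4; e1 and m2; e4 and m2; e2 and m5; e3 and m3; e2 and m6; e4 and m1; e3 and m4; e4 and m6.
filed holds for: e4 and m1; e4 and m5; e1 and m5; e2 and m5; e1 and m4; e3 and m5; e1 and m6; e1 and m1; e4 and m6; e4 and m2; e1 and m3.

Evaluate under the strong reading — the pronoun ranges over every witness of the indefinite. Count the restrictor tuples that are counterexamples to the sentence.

6

"it" takes "a manuscript" as antecedent — a donkey pronoun bound across the clause boundary.
Strong reading: for every (e,m) with received(e,m), annotated(e,m) ∧ filed(e,m).
Restrictor pairs: (e1,m1) ✗  (e1,m3) ✓  (e1,m4) ✓  (e1,m6) ✓  (e2,m5) ✓  (e2,m6) ✗  (e3,m3) ✗  (e3,m5) ✗  (e4,m1) ✓  (e4,m2) ✓  (e4,m4) ✗  (e4,m5) ✗  (e4,m6) ✓
Counterexamples (restrictor pairs failing the scope): 6.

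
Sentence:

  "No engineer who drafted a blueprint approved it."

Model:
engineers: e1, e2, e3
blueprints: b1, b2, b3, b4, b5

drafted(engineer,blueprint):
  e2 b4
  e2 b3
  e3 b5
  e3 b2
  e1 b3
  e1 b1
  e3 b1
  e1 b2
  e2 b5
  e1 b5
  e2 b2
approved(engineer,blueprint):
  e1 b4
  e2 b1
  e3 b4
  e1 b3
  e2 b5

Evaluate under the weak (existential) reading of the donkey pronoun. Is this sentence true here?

"it" takes "a blueprint" as antecedent — a donkey pronoun bound across the clause boundary.
Truth condition: for no (e,b) with drafted(e,b) does approved(e,b) hold.
Restrictor pairs — does the scope hold? (e1,b1):fails  (e1,b2):fails  (e1,b3):holds  (e1,b5):fails  (e2,b2):fails  (e2,b3):fails  (e2,b4):fails  (e2,b5):holds  (e3,b1):fails  (e3,b2):fails  (e3,b5):fails
Scope holds for 2 pair(s), so the sentence is false.

False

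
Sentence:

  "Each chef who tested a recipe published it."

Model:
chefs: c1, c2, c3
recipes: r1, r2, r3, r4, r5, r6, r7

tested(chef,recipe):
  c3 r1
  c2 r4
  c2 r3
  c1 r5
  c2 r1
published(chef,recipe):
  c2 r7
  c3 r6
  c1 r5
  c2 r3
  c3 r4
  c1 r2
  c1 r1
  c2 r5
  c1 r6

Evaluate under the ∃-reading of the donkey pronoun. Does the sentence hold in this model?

"it" takes "a recipe" as antecedent — a donkey pronoun bound across the clause boundary.
Weak reading: every chef c with some tested-recipe has at least one tested-recipe r such that published(c,r).
Per chef: c1:✓  c2:✓  c3:✗
c3 has no witness among its tested-recipes.

False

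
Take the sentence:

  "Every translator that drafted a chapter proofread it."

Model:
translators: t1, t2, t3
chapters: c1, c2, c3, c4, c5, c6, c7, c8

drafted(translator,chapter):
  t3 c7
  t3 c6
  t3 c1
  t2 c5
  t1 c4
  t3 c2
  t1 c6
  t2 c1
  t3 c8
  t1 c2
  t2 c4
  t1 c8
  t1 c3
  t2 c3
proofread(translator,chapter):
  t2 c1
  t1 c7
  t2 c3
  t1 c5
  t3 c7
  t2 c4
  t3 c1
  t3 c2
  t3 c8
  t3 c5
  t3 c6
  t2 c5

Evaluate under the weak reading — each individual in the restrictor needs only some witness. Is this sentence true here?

False

"it" takes "a chapter" as antecedent — a donkey pronoun bound across the clause boundary.
Weak reading: every translator t with some drafted-chapter has at least one drafted-chapter c such that proofread(t,c).
Per translator: t1:✗  t2:✓  t3:✓
t1 has no witness among its drafted-chapters.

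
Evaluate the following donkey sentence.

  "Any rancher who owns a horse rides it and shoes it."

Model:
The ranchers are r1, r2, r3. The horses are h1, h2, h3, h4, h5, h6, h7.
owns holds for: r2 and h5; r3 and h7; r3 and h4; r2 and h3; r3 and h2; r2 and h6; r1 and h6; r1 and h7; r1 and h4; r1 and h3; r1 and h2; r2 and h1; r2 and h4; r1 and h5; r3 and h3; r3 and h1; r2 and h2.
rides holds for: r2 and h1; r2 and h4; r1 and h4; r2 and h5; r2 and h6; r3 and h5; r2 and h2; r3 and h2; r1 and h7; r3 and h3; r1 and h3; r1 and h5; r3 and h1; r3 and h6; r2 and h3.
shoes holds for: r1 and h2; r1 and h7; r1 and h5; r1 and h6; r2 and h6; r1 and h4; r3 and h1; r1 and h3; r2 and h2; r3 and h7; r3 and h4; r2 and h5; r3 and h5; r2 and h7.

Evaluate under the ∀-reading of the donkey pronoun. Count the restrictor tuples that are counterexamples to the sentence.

"it" takes "a horse" as antecedent — a donkey pronoun bound across the clause boundary.
Strong reading: for every (r,h) with owns(r,h), rides(r,h) ∧ shoes(r,h).
Restrictor pairs: (r1,h2) ✗  (r1,h3) ✓  (r1,h4) ✓  (r1,h5) ✓  (r1,h6) ✗  (r1,h7) ✓  (r2,h1) ✗  (r2,h2) ✓  (r2,h3) ✗  (r2,h4) ✗  (r2,h5) ✓  (r2,h6) ✓  (r3,h1) ✓  (r3,h2) ✗  (r3,h3) ✗  (r3,h4) ✗  (r3,h7) ✗
Counterexamples (restrictor pairs failing the scope): 9.

9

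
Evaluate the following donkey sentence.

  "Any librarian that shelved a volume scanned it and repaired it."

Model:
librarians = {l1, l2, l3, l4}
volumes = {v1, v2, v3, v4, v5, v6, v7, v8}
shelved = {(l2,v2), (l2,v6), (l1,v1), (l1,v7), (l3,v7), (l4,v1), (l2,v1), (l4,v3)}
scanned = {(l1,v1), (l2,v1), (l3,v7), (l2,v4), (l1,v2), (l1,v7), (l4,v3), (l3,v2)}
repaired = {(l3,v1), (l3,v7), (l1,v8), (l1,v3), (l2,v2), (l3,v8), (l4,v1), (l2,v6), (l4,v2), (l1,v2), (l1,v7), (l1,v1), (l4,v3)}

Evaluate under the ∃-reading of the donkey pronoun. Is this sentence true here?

False

"it" takes "a volume" as antecedent — a donkey pronoun bound across the clause boundary.
Weak reading: every librarian l with some shelved-volume has at least one shelved-volume v such that scanned(l,v) ∧ repaired(l,v).
Per librarian: l1:✓  l2:✗  l3:✓  l4:✓
l2 has no witness among its shelved-volumes.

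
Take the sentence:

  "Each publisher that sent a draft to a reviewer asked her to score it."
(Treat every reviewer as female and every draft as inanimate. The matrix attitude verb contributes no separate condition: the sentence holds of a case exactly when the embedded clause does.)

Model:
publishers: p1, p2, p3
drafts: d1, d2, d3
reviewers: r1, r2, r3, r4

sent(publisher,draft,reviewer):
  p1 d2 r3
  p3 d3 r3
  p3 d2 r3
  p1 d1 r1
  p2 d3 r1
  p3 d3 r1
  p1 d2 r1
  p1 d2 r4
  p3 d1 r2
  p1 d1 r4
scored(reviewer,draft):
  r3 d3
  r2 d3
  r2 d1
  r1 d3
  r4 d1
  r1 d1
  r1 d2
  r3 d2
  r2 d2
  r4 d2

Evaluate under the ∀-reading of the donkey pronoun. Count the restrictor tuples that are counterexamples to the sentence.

0

"her" takes "a reviewer" as antecedent and "it" takes "a draft"; both are donkey pronouns co-varying with the restrictor.
Strong reading: for every (p,d,r) with sent(p,d,r), scored(r,d).
Restrictor triples: (p1,d1,r1)→scored(r1,d1) ✓  (p1,d1,r4)→scored(r4,d1) ✓  (p1,d2,r1)→scored(r1,d2) ✓  (p1,d2,r3)→scored(r3,d2) ✓  (p1,d2,r4)→scored(r4,d2) ✓  (p2,d3,r1)→scored(r1,d3) ✓  (p3,d1,r2)→scored(r2,d1) ✓  (p3,d2,r3)→scored(r3,d2) ✓  (p3,d3,r1)→scored(r1,d3) ✓  (p3,d3,r3)→scored(r3,d3) ✓
Counterexamples (restrictor triples failing the scope): 0.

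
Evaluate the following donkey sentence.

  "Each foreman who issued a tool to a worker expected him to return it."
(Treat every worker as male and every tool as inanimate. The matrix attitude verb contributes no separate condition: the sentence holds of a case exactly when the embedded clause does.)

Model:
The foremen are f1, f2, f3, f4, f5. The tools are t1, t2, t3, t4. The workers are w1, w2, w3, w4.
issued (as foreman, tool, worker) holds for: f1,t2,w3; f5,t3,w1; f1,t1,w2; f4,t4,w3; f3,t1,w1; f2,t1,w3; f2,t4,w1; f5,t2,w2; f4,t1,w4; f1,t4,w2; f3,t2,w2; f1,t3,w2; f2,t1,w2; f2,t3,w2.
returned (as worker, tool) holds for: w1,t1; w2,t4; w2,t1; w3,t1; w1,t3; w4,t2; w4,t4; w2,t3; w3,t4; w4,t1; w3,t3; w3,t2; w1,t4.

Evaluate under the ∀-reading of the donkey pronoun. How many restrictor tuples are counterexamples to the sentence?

"him" takes "a worker" as antecedent and "it" takes "a tool"; both are donkey pronouns co-varying with the restrictor.
Strong reading: for every (f,t,w) with issued(f,t,w), returned(w,t).
Restrictor triples: (f1,t1,w2)→returned(w2,t1) ✓  (f1,t2,w3)→returned(w3,t2) ✓  (f1,t3,w2)→returned(w2,t3) ✓  (f1,t4,w2)→returned(w2,t4) ✓  (f2,t1,w2)→returned(w2,t1) ✓  (f2,t1,w3)→returned(w3,t1) ✓  (f2,t3,w2)→returned(w2,t3) ✓  (f2,t4,w1)→returned(w1,t4) ✓  (f3,t1,w1)→returned(w1,t1) ✓  (f3,t2,w2)→returned(w2,t2) ✗  (f4,t1,w4)→returned(w4,t1) ✓  (f4,t4,w3)→returned(w3,t4) ✓  (f5,t2,w2)→returned(w2,t2) ✗  (f5,t3,w1)→returned(w1,t3) ✓
Counterexamples (restrictor triples failing the scope): 2.

2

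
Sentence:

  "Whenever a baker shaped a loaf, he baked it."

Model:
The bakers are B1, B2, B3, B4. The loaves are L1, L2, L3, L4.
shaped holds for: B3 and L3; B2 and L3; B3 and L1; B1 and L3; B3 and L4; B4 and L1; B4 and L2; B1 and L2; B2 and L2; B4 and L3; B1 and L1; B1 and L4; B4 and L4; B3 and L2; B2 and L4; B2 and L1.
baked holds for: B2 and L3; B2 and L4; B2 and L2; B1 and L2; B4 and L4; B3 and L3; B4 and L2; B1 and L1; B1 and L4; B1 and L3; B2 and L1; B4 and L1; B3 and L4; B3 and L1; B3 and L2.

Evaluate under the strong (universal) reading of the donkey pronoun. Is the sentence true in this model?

"it" takes "a loaf" as antecedent — a donkey pronoun bound across the clause boundary.
Strong reading: for every (b,l) with shaped(b,l), baked(b,l).
Restrictor pairs: (B1,L1) ✓  (B1,L2) ✓  (B1,L3) ✓  (B1,L4) ✓  (B2,L1) ✓  (B2,L2) ✓  (B2,L3) ✓  (B2,L4) ✓  (B3,L1) ✓  (B3,L2) ✓  (B3,L3) ✓  (B3,L4) ✓  (B4,L1) ✓  (B4,L2) ✓  (B4,L3) ✗  (B4,L4) ✓
Counterexample: (B4,L3) is in shaped but fails the scope.

False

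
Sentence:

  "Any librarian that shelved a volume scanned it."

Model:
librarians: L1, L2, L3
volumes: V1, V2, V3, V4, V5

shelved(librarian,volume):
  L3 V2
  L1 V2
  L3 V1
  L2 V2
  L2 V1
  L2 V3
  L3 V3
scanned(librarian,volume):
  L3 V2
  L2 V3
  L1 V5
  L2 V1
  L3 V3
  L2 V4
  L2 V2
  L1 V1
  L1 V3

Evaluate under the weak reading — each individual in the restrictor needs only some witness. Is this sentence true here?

False

"it" takes "a volume" as antecedent — a donkey pronoun bound across the clause boundary.
Weak reading: every librarian l with some shelved-volume has at least one shelved-volume v such that scanned(l,v).
Per librarian: L1:✗  L2:✓  L3:✓
L1 has no witness among its shelved-volumes.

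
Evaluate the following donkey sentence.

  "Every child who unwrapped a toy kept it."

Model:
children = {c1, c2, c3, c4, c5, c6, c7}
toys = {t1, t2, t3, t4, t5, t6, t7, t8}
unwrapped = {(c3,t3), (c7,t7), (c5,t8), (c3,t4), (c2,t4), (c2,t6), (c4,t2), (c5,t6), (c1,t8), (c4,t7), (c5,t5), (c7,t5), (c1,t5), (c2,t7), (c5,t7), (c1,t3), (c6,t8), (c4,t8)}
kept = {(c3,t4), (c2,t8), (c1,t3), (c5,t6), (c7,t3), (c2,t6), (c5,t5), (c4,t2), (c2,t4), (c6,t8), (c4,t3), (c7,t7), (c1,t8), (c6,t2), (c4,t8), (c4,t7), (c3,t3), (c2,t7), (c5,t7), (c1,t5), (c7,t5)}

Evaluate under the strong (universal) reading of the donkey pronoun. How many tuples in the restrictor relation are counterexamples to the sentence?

1

"it" takes "a toy" as antecedent — a donkey pronoun bound across the clause boundary.
Strong reading: for every (c,t) with unwrapped(c,t), kept(c,t).
Restrictor pairs: (c1,t3) ✓  (c1,t5) ✓  (c1,t8) ✓  (c2,t4) ✓  (c2,t6) ✓  (c2,t7) ✓  (c3,t3) ✓  (c3,t4) ✓  (c4,t2) ✓  (c4,t7) ✓  (c4,t8) ✓  (c5,t5) ✓  (c5,t6) ✓  (c5,t7) ✓  (c5,t8) ✗  (c6,t8) ✓  (c7,t5) ✓  (c7,t7) ✓
Counterexamples (restrictor pairs failing the scope): 1.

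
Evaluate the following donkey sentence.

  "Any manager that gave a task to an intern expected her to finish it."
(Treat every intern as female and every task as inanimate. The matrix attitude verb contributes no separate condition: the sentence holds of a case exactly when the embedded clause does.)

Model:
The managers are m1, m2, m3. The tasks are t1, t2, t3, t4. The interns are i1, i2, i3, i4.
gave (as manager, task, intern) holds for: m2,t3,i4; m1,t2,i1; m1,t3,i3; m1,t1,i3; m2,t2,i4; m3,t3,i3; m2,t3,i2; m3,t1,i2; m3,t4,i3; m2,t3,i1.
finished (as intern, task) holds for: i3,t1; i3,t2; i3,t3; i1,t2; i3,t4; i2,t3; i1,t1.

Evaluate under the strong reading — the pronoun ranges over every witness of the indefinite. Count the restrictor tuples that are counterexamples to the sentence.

"her" takes "an intern" as antecedent and "it" takes "a task"; both are donkey pronouns co-varying with the restrictor.
Strong reading: for every (m,t,i) with gave(m,t,i), finished(i,t).
Restrictor triples: (m1,t1,i3)→finished(i3,t1) ✓  (m1,t2,i1)→finished(i1,t2) ✓  (m1,t3,i3)→finished(i3,t3) ✓  (m2,t2,i4)→finished(i4,t2) ✗  (m2,t3,i1)→finished(i1,t3) ✗  (m2,t3,i2)→finished(i2,t3) ✓  (m2,t3,i4)→finished(i4,t3) ✗  (m3,t1,i2)→finished(i2,t1) ✗  (m3,t3,i3)→finished(i3,t3) ✓  (m3,t4,i3)→finished(i3,t4) ✓
Counterexamples (restrictor triples failing the scope): 4.

4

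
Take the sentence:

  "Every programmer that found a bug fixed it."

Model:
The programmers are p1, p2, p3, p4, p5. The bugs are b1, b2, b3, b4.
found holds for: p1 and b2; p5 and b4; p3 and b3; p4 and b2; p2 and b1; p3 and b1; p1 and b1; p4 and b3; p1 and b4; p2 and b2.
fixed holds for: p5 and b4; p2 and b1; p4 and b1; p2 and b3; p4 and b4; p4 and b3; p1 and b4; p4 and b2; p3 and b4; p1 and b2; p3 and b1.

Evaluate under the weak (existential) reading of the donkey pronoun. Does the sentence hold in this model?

"it" takes "a bug" as antecedent — a donkey pronoun bound across the clause boundary.
Weak reading: every programmer p with some found-bug has at least one found-bug b such that fixed(p,b).
Per programmer: p1:✓  p2:✓  p3:✓  p4:✓  p5:✓
Every programmer in the restrictor has a witness.

True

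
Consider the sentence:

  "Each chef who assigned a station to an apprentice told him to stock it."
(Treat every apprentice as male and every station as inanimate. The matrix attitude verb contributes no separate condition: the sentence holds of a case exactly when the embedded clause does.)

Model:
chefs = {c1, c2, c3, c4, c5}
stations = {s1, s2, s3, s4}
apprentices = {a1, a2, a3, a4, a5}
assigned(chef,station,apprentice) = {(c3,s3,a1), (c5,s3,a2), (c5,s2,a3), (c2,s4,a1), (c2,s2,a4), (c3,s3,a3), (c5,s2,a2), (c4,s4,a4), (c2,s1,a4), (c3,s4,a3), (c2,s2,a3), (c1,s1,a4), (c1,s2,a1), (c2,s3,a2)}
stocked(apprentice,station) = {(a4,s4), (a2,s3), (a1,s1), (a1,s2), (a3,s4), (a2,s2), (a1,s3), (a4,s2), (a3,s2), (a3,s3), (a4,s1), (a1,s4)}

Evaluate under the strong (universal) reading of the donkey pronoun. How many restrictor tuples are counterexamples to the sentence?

"him" takes "an apprentice" as antecedent and "it" takes "a station"; both are donkey pronouns co-varying with the restrictor.
Strong reading: for every (c,s,a) with assigned(c,s,a), stocked(a,s).
Restrictor triples: (c1,s1,a4)→stocked(a4,s1) ✓  (c1,s2,a1)→stocked(a1,s2) ✓  (c2,s1,a4)→stocked(a4,s1) ✓  (c2,s2,a3)→stocked(a3,s2) ✓  (c2,s2,a4)→stocked(a4,s2) ✓  (c2,s3,a2)→stocked(a2,s3) ✓  (c2,s4,a1)→stocked(a1,s4) ✓  (c3,s3,a1)→stocked(a1,s3) ✓  (c3,s3,a3)→stocked(a3,s3) ✓  (c3,s4,a3)→stocked(a3,s4) ✓  (c4,s4,a4)→stocked(a4,s4) ✓  (c5,s2,a2)→stocked(a2,s2) ✓  (c5,s2,a3)→stocked(a3,s2) ✓  (c5,s3,a2)→stocked(a2,s3) ✓
Counterexamples (restrictor triples failing the scope): 0.

0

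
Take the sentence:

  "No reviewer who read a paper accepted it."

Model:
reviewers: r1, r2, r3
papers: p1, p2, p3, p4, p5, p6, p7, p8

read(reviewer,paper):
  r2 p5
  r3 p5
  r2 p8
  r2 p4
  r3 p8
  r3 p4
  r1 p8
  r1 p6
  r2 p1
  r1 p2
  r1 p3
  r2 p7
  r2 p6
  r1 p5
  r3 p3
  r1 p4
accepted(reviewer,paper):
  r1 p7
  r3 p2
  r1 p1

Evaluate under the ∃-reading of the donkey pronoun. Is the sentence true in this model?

True

"it" takes "a paper" as antecedent — a donkey pronoun bound across the clause boundary.
Truth condition: for no (r,p) with read(r,p) does accepted(r,p) hold.
Restrictor pairs — does the scope hold? (r1,p2):fails  (r1,p3):fails  (r1,p4):fails  (r1,p5):fails  (r1,p6):fails  (r1,p8):fails  (r2,p1):fails  (r2,p4):fails  (r2,p5):fails  (r2,p6):fails  (r2,p7):fails  (r2,p8):fails  (r3,p3):fails  (r3,p4):fails  (r3,p5):fails  (r3,p8):fails
Scope holds for no restrictor pair, so the sentence is true.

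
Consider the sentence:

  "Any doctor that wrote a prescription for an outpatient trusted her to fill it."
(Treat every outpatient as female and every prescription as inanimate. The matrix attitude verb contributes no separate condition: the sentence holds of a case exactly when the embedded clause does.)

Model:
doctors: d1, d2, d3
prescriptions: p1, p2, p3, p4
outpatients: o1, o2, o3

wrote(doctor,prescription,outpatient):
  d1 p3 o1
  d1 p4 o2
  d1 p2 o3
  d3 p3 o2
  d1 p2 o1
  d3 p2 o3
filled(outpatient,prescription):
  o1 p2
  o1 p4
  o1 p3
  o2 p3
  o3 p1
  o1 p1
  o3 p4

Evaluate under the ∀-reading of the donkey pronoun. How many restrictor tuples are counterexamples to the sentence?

"her" takes "an outpatient" as antecedent and "it" takes "a prescription"; both are donkey pronouns co-varying with the restrictor.
Strong reading: for every (d,p,o) with wrote(d,p,o), filled(o,p).
Restrictor triples: (d1,p2,o1)→filled(o1,p2) ✓  (d1,p2,o3)→filled(o3,p2) ✗  (d1,p3,o1)→filled(o1,p3) ✓  (d1,p4,o2)→filled(o2,p4) ✗  (d3,p2,o3)→filled(o3,p2) ✗  (d3,p3,o2)→filled(o2,p3) ✓
Counterexamples (restrictor triples failing the scope): 3.

3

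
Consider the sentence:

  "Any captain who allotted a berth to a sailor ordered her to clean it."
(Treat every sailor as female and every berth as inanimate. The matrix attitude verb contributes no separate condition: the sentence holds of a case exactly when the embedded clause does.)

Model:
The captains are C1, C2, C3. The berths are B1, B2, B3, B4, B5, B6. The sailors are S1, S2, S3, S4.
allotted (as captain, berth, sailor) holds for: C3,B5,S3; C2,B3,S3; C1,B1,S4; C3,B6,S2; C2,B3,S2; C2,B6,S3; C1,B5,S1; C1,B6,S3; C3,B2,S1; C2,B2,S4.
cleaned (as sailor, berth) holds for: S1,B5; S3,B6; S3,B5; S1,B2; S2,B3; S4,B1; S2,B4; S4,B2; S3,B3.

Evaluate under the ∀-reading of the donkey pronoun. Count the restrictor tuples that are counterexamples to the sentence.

1

"her" takes "a sailor" as antecedent and "it" takes "a berth"; both are donkey pronouns co-varying with the restrictor.
Strong reading: for every (c,b,s) with allotted(c,b,s), cleaned(s,b).
Restrictor triples: (C1,B1,S4)→cleaned(S4,B1) ✓  (C1,B5,S1)→cleaned(S1,B5) ✓  (C1,B6,S3)→cleaned(S3,B6) ✓  (C2,B2,S4)→cleaned(S4,B2) ✓  (C2,B3,S2)→cleaned(S2,B3) ✓  (C2,B3,S3)→cleaned(S3,B3) ✓  (C2,B6,S3)→cleaned(S3,B6) ✓  (C3,B2,S1)→cleaned(S1,B2) ✓  (C3,B5,S3)→cleaned(S3,B5) ✓  (C3,B6,S2)→cleaned(S2,B6) ✗
Counterexamples (restrictor triples failing the scope): 1.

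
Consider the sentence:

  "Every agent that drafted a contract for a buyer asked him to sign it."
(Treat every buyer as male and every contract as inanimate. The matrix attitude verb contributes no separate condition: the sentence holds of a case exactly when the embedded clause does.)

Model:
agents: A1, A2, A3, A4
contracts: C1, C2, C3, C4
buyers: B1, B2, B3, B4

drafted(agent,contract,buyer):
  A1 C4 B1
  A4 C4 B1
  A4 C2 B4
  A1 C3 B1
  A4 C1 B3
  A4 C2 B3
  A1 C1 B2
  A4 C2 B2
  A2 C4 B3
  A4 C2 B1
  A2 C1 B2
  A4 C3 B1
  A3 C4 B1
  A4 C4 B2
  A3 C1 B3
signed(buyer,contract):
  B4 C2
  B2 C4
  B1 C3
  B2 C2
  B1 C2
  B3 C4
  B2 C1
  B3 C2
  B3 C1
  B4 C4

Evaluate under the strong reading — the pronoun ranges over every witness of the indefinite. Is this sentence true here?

"him" takes "a buyer" as antecedent and "it" takes "a contract"; both are donkey pronouns co-varying with the restrictor.
Strong reading: for every (a,c,b) with drafted(a,c,b), signed(b,c).
Restrictor triples: (A1,C1,B2)→signed(B2,C1) ✓  (A1,C3,B1)→signed(B1,C3) ✓  (A1,C4,B1)→signed(B1,C4) ✗  (A2,C1,B2)→signed(B2,C1) ✓  (A2,C4,B3)→signed(B3,C4) ✓  (A3,C1,B3)→signed(B3,C1) ✓  (A3,C4,B1)→signed(B1,C4) ✗  (A4,C1,B3)→signed(B3,C1) ✓  (A4,C2,B1)→signed(B1,C2) ✓  (A4,C2,B2)→signed(B2,C2) ✓  (A4,C2,B3)→signed(B3,C2) ✓  (A4,C2,B4)→signed(B4,C2) ✓  (A4,C3,B1)→signed(B1,C3) ✓  (A4,C4,B1)→signed(B1,C4) ✗  (A4,C4,B2)→signed(B2,C4) ✓
Counterexample: (A1,C4,B1) — signed(B1,C4) does not hold.

False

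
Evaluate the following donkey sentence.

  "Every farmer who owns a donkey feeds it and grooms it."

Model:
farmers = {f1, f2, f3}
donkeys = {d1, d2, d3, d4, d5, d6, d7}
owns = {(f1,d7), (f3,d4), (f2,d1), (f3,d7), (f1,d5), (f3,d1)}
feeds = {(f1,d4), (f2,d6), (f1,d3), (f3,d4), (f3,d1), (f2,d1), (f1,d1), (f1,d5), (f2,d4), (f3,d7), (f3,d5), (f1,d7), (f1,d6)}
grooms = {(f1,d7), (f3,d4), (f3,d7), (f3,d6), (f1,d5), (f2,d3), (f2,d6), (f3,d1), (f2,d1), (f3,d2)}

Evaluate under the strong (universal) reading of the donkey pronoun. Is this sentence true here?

"it" takes "a donkey" as antecedent — a donkey pronoun bound across the clause boundary.
Strong reading: for every (f,d) with owns(f,d), feeds(f,d) ∧ grooms(f,d).
Restrictor pairs: (f1,d5) ✓  (f1,d7) ✓  (f2,d1) ✓  (f3,d1) ✓  (f3,d4) ✓  (f3,d7) ✓
Every restrictor pair satisfies the scope.

True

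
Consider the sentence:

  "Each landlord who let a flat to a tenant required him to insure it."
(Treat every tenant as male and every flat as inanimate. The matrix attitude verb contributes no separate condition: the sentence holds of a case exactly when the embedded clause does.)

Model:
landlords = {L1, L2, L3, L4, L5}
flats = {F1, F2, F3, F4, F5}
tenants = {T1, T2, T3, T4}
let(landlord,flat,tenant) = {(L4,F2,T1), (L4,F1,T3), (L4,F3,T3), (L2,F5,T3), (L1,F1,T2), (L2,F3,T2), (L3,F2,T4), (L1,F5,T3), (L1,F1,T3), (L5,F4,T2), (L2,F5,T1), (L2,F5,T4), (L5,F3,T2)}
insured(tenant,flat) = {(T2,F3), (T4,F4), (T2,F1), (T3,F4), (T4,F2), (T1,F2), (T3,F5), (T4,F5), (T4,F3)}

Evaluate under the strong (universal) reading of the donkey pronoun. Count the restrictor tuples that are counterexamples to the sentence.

5

"him" takes "a tenant" as antecedent and "it" takes "a flat"; both are donkey pronouns co-varying with the restrictor.
Strong reading: for every (l,f,t) with let(l,f,t), insured(t,f).
Restrictor triples: (L1,F1,T2)→insured(T2,F1) ✓  (L1,F1,T3)→insured(T3,F1) ✗  (L1,F5,T3)→insured(T3,F5) ✓  (L2,F3,T2)→insured(T2,F3) ✓  (L2,F5,T1)→insured(T1,F5) ✗  (L2,F5,T3)→insured(T3,F5) ✓  (L2,F5,T4)→insured(T4,F5) ✓  (L3,F2,T4)→insured(T4,F2) ✓  (L4,F1,T3)→insured(T3,F1) ✗  (L4,F2,T1)→insured(T1,F2) ✓  (L4,F3,T3)→insured(T3,F3) ✗  (L5,F3,T2)→insured(T2,F3) ✓  (L5,F4,T2)→insured(T2,F4) ✗
Counterexamples (restrictor triples failing the scope): 5.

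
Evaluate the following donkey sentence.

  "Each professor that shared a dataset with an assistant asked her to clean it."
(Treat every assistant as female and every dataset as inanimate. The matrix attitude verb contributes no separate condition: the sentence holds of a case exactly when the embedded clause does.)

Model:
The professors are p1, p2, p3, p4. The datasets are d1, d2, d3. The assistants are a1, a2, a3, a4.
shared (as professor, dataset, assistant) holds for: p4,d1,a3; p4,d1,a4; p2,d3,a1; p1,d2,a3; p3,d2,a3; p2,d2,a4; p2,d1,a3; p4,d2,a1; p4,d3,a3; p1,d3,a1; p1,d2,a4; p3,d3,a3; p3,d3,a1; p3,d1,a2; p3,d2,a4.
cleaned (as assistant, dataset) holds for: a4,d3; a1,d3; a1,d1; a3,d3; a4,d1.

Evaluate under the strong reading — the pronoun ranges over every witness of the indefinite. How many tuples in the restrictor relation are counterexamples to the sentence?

"her" takes "an assistant" as antecedent and "it" takes "a dataset"; both are donkey pronouns co-varying with the restrictor.
Strong reading: for every (p,d,a) with shared(p,d,a), cleaned(a,d).
Restrictor triples: (p1,d2,a3)→cleaned(a3,d2) ✗  (p1,d2,a4)→cleaned(a4,d2) ✗  (p1,d3,a1)→cleaned(a1,d3) ✓  (p2,d1,a3)→cleaned(a3,d1) ✗  (p2,d2,a4)→cleaned(a4,d2) ✗  (p2,d3,a1)→cleaned(a1,d3) ✓  (p3,d1,a2)→cleaned(a2,d1) ✗  (p3,d2,a3)→cleaned(a3,d2) ✗  (p3,d2,a4)→cleaned(a4,d2) ✗  (p3,d3,a1)→cleaned(a1,d3) ✓  (p3,d3,a3)→cleaned(a3,d3) ✓  (p4,d1,a3)→cleaned(a3,d1) ✗  (p4,d1,a4)→cleaned(a4,d1) ✓  (p4,d2,a1)→cleaned(a1,d2) ✗  (p4,d3,a3)→cleaned(a3,d3) ✓
Counterexamples (restrictor triples failing the scope): 9.

9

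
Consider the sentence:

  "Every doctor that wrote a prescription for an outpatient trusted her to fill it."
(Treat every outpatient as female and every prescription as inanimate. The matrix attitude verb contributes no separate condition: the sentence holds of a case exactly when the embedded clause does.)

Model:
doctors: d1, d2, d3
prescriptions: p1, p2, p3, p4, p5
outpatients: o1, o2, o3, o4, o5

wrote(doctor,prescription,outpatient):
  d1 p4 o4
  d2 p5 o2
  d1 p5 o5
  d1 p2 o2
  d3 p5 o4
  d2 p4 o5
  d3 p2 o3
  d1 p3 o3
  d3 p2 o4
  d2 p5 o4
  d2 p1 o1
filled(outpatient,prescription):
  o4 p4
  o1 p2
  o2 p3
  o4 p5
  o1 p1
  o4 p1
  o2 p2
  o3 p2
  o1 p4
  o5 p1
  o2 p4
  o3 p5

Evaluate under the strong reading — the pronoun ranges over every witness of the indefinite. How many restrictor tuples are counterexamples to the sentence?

5

"her" takes "an outpatient" as antecedent and "it" takes "a prescription"; both are donkey pronouns co-varying with the restrictor.
Strong reading: for every (d,p,o) with wrote(d,p,o), filled(o,p).
Restrictor triples: (d1,p2,o2)→filled(o2,p2) ✓  (d1,p3,o3)→filled(o3,p3) ✗  (d1,p4,o4)→filled(o4,p4) ✓  (d1,p5,o5)→filled(o5,p5) ✗  (d2,p1,o1)→filled(o1,p1) ✓  (d2,p4,o5)→filled(o5,p4) ✗  (d2,p5,o2)→filled(o2,p5) ✗  (d2,p5,o4)→filled(o4,p5) ✓  (d3,p2,o3)→filled(o3,p2) ✓  (d3,p2,o4)→filled(o4,p2) ✗  (d3,p5,o4)→filled(o4,p5) ✓
Counterexamples (restrictor triples failing the scope): 5.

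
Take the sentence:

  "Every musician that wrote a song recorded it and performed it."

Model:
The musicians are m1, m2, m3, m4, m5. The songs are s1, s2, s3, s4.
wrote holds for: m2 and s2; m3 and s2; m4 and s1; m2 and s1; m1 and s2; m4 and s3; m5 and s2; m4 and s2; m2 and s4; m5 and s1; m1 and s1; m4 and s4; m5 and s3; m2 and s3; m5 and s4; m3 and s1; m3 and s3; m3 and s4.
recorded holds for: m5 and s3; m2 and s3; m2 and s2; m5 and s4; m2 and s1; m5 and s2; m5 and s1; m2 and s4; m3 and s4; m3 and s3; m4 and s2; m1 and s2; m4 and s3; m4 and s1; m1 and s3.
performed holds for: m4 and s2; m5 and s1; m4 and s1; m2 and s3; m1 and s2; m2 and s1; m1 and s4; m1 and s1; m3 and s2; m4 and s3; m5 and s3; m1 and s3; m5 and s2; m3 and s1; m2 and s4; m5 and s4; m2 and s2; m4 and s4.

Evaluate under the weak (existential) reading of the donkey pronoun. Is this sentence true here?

"it" takes "a song" as antecedent — a donkey pronoun bound across the clause boundary.
Weak reading: every musician m with some wrote-song has at least one wrote-song s such that recorded(m,s) ∧ performed(m,s).
Per musician: m1:✓  m2:✓  m3:✗  m4:✓  m5:✓
m3 has no witness among its wrote-songs.

False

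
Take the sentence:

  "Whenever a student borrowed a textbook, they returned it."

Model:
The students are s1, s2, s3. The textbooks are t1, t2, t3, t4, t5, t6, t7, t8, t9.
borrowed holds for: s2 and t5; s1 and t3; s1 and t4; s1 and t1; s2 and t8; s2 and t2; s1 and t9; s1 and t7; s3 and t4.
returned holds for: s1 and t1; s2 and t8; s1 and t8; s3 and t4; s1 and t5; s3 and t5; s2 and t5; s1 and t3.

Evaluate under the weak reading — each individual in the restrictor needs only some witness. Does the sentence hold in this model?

"it" takes "a textbook" as antecedent — a donkey pronoun bound across the clause boundary.
Weak reading: every student s with some borrowed-textbook has at least one borrowed-textbook t such that returned(s,t).
Per student: s1:✓  s2:✓  s3:✓
Every student in the restrictor has a witness.

True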